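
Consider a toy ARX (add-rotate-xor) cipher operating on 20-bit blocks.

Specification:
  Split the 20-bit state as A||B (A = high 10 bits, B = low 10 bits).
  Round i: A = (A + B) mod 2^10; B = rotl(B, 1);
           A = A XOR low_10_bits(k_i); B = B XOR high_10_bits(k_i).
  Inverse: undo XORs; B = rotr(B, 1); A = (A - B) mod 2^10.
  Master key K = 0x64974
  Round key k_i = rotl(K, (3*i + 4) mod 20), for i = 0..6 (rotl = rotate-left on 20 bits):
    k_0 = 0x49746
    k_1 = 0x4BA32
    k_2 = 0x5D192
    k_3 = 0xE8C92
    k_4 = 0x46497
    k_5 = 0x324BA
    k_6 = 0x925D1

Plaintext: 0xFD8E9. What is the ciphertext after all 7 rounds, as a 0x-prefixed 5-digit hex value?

0xF89E2

s_0 = plaintext = 0xFD8E9
s_1 = Round(s_0, k_0) = 0xE64F7
s_2 = Round(s_1, k_1) = 0xA88C0
s_3 = Round(s_2, k_2) = 0xBC0F4
s_4 = Round(s_3, k_3) = 0xDDA4B
s_5 = Round(s_4, k_4) = 0x5598E
s_6 = Round(s_5, k_5) = 0x97BD5
s_7 = Round(s_6, k_6) = 0xF89E2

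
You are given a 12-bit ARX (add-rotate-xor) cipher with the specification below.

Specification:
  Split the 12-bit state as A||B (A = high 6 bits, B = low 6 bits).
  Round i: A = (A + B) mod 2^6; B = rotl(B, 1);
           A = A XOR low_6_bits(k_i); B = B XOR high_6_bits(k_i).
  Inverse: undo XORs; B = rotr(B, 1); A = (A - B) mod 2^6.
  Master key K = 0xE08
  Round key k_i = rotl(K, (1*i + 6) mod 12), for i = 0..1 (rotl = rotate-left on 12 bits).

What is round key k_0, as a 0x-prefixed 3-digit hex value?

K = 0xE08
k_0 = rotl(K, (1*0+6) mod 12) = rotl(K, 6) = 0x238

0x238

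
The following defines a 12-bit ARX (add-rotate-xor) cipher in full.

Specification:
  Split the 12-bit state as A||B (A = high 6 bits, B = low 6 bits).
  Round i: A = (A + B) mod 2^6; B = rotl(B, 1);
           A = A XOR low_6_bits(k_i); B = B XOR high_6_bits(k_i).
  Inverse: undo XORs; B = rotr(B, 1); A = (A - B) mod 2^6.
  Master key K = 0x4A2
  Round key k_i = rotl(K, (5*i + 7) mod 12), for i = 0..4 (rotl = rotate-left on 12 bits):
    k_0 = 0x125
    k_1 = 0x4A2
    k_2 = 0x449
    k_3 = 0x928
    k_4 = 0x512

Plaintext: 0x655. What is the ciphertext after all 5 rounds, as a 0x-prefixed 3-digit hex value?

s_0 = plaintext = 0x655
s_1 = Round(s_0, k_0) = 0x2EE
s_2 = Round(s_1, k_1) = 0x6CF
s_3 = Round(s_2, k_2) = 0x8CF
s_4 = Round(s_3, k_3) = 0x6BA
s_5 = Round(s_4, k_4) = 0x1A1

0x1A1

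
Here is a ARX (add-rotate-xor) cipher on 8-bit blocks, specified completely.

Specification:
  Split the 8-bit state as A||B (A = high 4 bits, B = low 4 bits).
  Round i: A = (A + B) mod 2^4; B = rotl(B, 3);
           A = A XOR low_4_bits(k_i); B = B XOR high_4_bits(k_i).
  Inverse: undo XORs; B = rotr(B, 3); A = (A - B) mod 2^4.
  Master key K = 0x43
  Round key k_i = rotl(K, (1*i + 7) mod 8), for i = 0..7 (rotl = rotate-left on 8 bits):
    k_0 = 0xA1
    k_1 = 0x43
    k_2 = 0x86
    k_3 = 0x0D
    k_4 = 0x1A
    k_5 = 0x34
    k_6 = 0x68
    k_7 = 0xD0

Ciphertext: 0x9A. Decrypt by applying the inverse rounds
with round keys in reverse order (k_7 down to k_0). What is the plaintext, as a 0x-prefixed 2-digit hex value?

0x4A

s_0 = ciphertext = 0x9A
s_1 = InvRound(s_0, k_7) = 0xBE
s_2 = InvRound(s_1, k_6) = 0x21
s_3 = InvRound(s_2, k_5) = 0x24
s_4 = InvRound(s_3, k_4) = 0xEA
s_5 = InvRound(s_4, k_3) = 0xE5
s_6 = InvRound(s_5, k_2) = 0xDB
s_7 = InvRound(s_6, k_1) = 0xFF
s_8 = InvRound(s_7, k_0) = 0x4A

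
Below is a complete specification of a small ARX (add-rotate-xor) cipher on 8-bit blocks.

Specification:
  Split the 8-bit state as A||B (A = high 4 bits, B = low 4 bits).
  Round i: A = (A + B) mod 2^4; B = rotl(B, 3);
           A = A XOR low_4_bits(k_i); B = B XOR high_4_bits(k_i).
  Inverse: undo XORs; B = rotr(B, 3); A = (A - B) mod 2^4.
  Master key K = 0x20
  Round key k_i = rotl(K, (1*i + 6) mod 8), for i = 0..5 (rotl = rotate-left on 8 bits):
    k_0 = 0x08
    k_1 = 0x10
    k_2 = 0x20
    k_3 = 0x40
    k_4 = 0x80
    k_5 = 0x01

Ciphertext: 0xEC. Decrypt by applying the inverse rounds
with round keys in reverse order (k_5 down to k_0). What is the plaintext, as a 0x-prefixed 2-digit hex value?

0x73

s_0 = ciphertext = 0xEC
s_1 = InvRound(s_0, k_5) = 0x69
s_2 = InvRound(s_1, k_4) = 0x42
s_3 = InvRound(s_2, k_3) = 0x8C
s_4 = InvRound(s_3, k_2) = 0xBD
s_5 = InvRound(s_4, k_1) = 0x29
s_6 = InvRound(s_5, k_0) = 0x73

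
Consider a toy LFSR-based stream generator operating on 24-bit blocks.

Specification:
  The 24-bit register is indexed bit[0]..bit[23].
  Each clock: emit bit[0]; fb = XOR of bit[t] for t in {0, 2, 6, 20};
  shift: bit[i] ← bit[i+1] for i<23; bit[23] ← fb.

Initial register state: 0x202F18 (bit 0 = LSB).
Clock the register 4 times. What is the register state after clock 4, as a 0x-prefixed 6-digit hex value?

reg_0 = 0x202F18
clock 1: out=0, reg = 0x10178C
clock 2: out=0, reg = 0x080BC6
clock 3: out=0, reg = 0x0405E3
clock 4: out=1, reg = 0x0202F1

0x0202F1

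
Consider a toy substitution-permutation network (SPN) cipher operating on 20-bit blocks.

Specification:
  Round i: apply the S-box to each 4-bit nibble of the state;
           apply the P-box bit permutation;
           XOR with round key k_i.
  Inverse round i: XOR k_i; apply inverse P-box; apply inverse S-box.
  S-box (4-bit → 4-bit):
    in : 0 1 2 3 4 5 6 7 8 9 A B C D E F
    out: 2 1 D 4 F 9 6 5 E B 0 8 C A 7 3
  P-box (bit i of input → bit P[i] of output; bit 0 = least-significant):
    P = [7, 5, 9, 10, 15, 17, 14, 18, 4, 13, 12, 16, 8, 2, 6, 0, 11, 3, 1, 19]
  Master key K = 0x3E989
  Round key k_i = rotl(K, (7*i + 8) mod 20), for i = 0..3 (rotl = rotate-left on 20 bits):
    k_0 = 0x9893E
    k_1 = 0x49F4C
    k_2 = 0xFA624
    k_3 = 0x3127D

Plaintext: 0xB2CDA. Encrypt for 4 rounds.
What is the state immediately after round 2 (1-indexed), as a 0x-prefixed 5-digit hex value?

s_0 = plaintext = 0xB2CDA
s_1 = Round(s_0, k_0) = 0x6987F
s_2 = Round(s_1, k_1) = 0x56EE3
s_3 = Round(s_2, k_2) = 0x55C70
s_4 = Round(s_3, k_3) = 0xACB5C

0x56EE3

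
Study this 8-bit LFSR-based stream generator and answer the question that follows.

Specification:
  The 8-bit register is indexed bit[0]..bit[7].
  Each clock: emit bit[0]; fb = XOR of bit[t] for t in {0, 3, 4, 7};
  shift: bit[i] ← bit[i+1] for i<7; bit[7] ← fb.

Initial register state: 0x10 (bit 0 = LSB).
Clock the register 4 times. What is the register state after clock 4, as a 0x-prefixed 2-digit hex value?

0x11

reg_0 = 0x10
clock 1: out=0, reg = 0x88
clock 2: out=0, reg = 0x44
clock 3: out=0, reg = 0x22
clock 4: out=0, reg = 0x11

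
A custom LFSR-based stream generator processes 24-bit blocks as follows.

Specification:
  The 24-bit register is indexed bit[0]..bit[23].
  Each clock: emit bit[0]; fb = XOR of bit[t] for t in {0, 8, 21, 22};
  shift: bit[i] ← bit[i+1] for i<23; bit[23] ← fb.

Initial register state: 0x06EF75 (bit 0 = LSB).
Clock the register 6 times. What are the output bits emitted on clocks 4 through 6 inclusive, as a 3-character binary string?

011

reg_0 = 0x06EF75
clock 1: out=1, reg = 0x0377BA
clock 2: out=0, reg = 0x81BBDD
clock 3: out=1, reg = 0x40DDEE
clock 4: out=0, reg = 0x206EF7
clock 5: out=1, reg = 0x10377B
clock 6: out=1, reg = 0x081BBD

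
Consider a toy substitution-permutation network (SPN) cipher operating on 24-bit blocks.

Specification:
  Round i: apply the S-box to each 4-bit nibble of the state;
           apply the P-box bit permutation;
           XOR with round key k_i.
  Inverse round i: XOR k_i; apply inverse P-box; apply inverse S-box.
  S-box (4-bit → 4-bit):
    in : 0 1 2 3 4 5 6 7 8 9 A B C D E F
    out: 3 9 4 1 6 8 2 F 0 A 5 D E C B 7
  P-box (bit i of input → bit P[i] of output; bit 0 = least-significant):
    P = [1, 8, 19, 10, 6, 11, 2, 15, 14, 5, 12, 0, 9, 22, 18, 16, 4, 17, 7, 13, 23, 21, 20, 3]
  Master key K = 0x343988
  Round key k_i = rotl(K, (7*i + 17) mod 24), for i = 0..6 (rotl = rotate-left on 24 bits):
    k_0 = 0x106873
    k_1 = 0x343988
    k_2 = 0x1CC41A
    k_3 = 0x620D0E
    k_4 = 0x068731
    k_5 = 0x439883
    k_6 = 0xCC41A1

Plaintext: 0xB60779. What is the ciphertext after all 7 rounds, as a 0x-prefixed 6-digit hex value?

s_0 = plaintext = 0xB60779
s_1 = Round(s_0, k_0) = 0xC2B71E
s_2 = Round(s_1, k_1) = 0x01EE63
s_3 = Round(s_2, k_2) = 0xFDAE29
s_4 = Round(s_3, k_3) = 0xD66AAB
s_5 = Round(s_4, k_4) = 0x5CD37F
s_6 = Round(s_5, k_5) = 0x4C714D
s_7 = Round(s_6, k_6) = 0xB32F24

0xB32F24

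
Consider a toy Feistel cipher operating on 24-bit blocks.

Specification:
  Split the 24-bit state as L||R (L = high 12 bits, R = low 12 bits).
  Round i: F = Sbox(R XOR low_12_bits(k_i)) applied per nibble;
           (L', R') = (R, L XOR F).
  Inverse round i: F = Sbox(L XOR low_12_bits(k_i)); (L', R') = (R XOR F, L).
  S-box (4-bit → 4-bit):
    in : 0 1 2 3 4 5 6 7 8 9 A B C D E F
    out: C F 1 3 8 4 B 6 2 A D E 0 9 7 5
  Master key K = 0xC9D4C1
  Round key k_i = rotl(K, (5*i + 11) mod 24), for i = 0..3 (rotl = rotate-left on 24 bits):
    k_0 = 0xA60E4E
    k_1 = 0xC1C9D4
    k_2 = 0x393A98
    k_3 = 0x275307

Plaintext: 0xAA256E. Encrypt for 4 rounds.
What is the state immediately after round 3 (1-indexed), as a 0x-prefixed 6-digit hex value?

s_0 = plaintext = 0xAA256E
s_1 = Round(s_0, k_0) = 0x56E4BE
s_2 = Round(s_1, k_1) = 0x4BECD3
s_3 = Round(s_2, k_2) = 0xCD3F30
s_4 = Round(s_3, k_3) = 0xF30CE5

0xCD3F30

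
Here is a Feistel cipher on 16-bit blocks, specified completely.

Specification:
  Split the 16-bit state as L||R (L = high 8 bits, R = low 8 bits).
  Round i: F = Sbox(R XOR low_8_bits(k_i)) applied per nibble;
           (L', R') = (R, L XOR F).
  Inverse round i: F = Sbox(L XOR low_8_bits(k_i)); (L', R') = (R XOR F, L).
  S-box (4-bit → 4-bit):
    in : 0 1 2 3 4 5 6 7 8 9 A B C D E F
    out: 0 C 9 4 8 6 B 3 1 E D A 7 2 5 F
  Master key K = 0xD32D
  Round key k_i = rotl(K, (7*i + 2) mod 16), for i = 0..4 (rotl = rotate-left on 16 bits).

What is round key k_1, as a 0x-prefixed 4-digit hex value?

K = 0xD32D
k_0 = rotl(K, (7*0+2) mod 16) = rotl(K, 2) = 0x4CB7
k_1 = rotl(K, (7*1+2) mod 16) = rotl(K, 9) = 0x5BA6

0x5BA6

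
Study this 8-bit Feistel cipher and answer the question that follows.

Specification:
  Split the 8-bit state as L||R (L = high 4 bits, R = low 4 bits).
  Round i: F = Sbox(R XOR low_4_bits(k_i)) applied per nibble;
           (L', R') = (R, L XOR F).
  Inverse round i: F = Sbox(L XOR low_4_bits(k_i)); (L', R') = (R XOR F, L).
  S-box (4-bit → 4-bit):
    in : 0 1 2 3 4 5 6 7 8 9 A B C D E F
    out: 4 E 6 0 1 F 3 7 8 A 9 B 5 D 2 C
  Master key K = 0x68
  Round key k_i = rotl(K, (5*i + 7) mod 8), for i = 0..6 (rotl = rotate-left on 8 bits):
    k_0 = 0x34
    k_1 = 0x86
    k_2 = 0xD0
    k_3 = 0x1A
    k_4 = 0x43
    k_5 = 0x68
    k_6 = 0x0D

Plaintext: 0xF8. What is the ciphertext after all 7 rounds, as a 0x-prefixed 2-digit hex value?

0xC9

s_0 = plaintext = 0xF8
s_1 = Round(s_0, k_0) = 0x8A
s_2 = Round(s_1, k_1) = 0xAD
s_3 = Round(s_2, k_2) = 0xD7
s_4 = Round(s_3, k_3) = 0x70
s_5 = Round(s_4, k_4) = 0x07
s_6 = Round(s_5, k_5) = 0x7C
s_7 = Round(s_6, k_6) = 0xC9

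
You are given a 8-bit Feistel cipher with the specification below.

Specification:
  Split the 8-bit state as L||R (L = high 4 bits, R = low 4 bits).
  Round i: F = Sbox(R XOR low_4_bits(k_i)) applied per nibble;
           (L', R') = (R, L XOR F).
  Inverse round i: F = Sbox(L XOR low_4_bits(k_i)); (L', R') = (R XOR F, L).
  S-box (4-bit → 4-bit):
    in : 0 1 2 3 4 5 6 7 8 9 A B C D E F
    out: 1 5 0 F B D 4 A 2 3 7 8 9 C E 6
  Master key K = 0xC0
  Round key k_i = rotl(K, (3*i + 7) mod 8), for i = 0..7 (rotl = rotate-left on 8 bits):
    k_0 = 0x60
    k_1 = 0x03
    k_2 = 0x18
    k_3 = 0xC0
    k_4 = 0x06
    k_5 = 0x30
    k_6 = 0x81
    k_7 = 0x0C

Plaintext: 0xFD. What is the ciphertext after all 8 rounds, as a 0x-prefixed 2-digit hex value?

0x82

s_0 = plaintext = 0xFD
s_1 = Round(s_0, k_0) = 0xD3
s_2 = Round(s_1, k_1) = 0x3C
s_3 = Round(s_2, k_2) = 0xC8
s_4 = Round(s_3, k_3) = 0x8E
s_5 = Round(s_4, k_4) = 0xEA
s_6 = Round(s_5, k_5) = 0xA9
s_7 = Round(s_6, k_6) = 0x98
s_8 = Round(s_7, k_7) = 0x82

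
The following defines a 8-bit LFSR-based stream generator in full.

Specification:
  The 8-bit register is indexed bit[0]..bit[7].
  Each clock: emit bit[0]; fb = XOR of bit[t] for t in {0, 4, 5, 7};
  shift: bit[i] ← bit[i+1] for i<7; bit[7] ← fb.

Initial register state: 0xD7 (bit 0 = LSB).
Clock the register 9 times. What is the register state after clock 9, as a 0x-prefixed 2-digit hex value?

reg_0 = 0xD7
clock 1: out=1, reg = 0xEB
clock 2: out=1, reg = 0xF5
clock 3: out=1, reg = 0x7A
clock 4: out=0, reg = 0x3D
clock 5: out=1, reg = 0x9E
clock 6: out=0, reg = 0x4F
clock 7: out=1, reg = 0xA7
clock 8: out=1, reg = 0xD3
clock 9: out=1, reg = 0xE9

0xE9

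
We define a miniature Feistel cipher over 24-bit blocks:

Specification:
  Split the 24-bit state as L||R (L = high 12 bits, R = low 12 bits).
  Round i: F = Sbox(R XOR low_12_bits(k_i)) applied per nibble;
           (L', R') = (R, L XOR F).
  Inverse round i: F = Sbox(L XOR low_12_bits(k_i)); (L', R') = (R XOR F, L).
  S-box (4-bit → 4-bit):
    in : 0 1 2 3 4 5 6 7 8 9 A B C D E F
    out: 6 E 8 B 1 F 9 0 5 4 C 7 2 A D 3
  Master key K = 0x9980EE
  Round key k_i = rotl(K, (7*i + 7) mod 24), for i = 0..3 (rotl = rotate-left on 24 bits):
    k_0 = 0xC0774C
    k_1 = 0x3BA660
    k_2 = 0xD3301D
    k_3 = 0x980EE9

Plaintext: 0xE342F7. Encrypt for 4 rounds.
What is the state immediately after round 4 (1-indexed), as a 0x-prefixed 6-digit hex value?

s_0 = plaintext = 0xE342F7
s_1 = Round(s_0, k_0) = 0x2F7143
s_2 = Round(s_1, k_1) = 0x14327C
s_3 = Round(s_2, k_2) = 0x27C9DD
s_4 = Round(s_3, k_3) = 0x9DD2CD

0x9DD2CD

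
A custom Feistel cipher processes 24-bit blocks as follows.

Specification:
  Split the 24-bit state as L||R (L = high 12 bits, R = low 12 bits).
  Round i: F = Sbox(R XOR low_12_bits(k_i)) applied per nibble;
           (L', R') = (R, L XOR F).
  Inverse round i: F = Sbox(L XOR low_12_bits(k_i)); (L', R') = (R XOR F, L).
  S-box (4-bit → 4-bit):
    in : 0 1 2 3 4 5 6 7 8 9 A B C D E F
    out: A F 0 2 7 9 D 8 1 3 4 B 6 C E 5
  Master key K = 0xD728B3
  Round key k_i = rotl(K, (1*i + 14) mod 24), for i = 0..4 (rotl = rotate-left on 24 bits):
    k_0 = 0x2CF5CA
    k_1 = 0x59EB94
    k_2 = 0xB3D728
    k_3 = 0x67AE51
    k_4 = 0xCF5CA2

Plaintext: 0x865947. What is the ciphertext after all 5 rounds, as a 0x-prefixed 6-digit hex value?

0x18FA67

s_0 = plaintext = 0x865947
s_1 = Round(s_0, k_0) = 0x947E79
s_2 = Round(s_1, k_1) = 0xE790AB
s_3 = Round(s_2, k_2) = 0x0AB66B
s_4 = Round(s_3, k_3) = 0x66B18F
s_5 = Round(s_4, k_4) = 0x18FA67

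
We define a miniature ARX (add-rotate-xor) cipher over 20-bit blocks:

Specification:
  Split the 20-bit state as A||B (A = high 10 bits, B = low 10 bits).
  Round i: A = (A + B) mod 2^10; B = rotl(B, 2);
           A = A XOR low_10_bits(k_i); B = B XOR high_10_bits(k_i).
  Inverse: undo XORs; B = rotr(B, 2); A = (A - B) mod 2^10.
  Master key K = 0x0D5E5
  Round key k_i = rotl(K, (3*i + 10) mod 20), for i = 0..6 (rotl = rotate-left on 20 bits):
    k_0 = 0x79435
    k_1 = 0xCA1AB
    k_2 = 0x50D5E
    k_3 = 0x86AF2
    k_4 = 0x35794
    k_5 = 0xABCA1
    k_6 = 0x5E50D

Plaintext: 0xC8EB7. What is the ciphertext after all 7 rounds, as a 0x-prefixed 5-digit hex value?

0xB10A2

s_0 = plaintext = 0xC8EB7
s_1 = Round(s_0, k_0) = 0x7BF3B
s_2 = Round(s_1, k_1) = 0x207C7
s_3 = Round(s_2, k_2) = 0x45A5C
s_4 = Round(s_3, k_3) = 0x60368
s_5 = Round(s_4, k_4) = 0xDF176
s_6 = Round(s_5, k_5) = 0x14F76
s_7 = Round(s_6, k_6) = 0xB10A2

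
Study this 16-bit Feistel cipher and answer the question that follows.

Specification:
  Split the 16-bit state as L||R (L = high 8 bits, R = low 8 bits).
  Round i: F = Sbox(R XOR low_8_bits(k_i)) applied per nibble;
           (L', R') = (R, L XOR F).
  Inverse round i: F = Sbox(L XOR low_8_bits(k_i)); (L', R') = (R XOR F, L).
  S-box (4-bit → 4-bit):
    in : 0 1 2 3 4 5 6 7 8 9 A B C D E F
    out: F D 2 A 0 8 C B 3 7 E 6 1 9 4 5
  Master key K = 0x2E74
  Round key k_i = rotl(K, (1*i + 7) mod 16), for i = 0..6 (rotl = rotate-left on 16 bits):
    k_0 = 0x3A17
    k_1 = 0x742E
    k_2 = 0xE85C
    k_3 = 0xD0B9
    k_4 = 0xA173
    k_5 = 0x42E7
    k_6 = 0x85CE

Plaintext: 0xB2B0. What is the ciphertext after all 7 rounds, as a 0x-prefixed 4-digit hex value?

0x4082

s_0 = plaintext = 0xB2B0
s_1 = Round(s_0, k_0) = 0xB059
s_2 = Round(s_1, k_1) = 0x590B
s_3 = Round(s_2, k_2) = 0x0BD2
s_4 = Round(s_3, k_3) = 0xD2CD
s_5 = Round(s_4, k_4) = 0xCDB6
s_6 = Round(s_5, k_5) = 0xB640
s_7 = Round(s_6, k_6) = 0x4082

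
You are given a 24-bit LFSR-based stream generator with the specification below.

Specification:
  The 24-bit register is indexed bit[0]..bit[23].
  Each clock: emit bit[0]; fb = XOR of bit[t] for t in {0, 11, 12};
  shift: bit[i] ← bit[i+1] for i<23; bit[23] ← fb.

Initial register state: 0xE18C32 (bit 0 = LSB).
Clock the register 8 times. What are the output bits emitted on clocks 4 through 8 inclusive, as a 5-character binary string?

reg_0 = 0xE18C32
clock 1: out=0, reg = 0xF0C619
clock 2: out=1, reg = 0xF8630C
clock 3: out=0, reg = 0x7C3186
clock 4: out=0, reg = 0xBE18C3
clock 5: out=1, reg = 0xDF0C61
clock 6: out=1, reg = 0x6F8630
clock 7: out=0, reg = 0x37C318
clock 8: out=0, reg = 0x1BE18C

01100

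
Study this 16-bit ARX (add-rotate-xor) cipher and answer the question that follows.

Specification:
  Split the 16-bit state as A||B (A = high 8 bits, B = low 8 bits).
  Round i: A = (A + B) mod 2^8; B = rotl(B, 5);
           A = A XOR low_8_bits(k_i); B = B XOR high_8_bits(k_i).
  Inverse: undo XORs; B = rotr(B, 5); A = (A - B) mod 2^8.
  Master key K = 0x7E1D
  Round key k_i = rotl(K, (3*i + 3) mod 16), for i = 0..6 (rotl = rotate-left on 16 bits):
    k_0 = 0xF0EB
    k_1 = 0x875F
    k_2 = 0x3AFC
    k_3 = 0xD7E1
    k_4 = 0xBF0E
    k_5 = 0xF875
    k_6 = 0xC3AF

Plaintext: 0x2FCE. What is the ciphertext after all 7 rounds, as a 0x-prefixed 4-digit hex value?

s_0 = plaintext = 0x2FCE
s_1 = Round(s_0, k_0) = 0x1629
s_2 = Round(s_1, k_1) = 0x60A2
s_3 = Round(s_2, k_2) = 0xFE6E
s_4 = Round(s_3, k_3) = 0x8D1A
s_5 = Round(s_4, k_4) = 0xA9FC
s_6 = Round(s_5, k_5) = 0xD067
s_7 = Round(s_6, k_6) = 0x982F

0x982F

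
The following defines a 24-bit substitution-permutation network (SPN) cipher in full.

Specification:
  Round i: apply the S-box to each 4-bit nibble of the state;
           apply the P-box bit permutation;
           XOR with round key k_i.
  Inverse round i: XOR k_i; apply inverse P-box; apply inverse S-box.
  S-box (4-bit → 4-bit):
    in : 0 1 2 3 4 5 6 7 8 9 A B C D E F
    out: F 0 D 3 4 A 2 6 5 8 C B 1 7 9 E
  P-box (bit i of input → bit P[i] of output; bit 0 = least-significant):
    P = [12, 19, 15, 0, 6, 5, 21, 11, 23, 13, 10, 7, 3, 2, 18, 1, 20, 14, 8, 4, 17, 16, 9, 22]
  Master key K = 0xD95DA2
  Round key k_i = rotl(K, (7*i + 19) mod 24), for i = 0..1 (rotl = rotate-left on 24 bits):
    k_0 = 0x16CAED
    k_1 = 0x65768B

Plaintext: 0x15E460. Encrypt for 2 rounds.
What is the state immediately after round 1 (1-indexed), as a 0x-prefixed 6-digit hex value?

0x1E1ED6

s_0 = plaintext = 0x15E460
s_1 = Round(s_0, k_0) = 0x1E1ED6
s_2 = Round(s_1, k_1) = 0xDD767B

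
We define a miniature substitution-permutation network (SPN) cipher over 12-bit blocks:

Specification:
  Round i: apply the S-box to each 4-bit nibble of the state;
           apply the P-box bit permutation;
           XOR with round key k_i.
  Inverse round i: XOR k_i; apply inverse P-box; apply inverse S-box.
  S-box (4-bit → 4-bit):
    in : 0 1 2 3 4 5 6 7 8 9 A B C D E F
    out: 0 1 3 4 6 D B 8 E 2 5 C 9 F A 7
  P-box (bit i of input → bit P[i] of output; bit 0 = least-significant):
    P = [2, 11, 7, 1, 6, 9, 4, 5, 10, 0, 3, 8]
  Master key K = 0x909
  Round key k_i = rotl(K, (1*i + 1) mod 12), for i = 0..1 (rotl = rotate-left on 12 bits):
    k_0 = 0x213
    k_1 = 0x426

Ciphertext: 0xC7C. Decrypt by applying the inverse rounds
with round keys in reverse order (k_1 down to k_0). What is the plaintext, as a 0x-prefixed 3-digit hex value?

s_0 = ciphertext = 0xC7C
s_1 = InvRound(s_0, k_1) = 0x3AE
s_2 = InvRound(s_1, k_0) = 0x8BA

0x8BA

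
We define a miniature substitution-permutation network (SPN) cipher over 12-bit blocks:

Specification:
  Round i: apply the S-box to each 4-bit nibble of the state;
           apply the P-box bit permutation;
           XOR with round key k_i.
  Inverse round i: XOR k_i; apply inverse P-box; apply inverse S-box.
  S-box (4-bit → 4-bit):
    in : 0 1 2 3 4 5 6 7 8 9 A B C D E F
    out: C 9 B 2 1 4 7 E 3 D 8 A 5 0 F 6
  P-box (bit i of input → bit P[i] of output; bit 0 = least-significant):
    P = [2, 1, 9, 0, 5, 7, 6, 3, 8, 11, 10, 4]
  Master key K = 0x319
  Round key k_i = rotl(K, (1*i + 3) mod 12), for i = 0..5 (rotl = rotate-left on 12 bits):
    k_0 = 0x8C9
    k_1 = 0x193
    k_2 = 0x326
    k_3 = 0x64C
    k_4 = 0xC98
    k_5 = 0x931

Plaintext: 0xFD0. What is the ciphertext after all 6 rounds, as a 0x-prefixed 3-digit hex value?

s_0 = plaintext = 0xFD0
s_1 = Round(s_0, k_0) = 0x6C8
s_2 = Round(s_1, k_1) = 0xCF5
s_3 = Round(s_2, k_2) = 0x4E6
s_4 = Round(s_3, k_3) = 0x5A2
s_5 = Round(s_4, k_4) = 0x897
s_6 = Round(s_5, k_5) = 0x25A

0x25A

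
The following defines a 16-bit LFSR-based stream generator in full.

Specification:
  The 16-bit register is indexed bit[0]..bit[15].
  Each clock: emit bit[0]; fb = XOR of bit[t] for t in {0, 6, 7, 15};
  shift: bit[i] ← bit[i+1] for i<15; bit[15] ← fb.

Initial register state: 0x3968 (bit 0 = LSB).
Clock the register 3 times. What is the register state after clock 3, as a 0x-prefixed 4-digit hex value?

0xA72D

reg_0 = 0x3968
clock 1: out=0, reg = 0x9CB4
clock 2: out=0, reg = 0x4E5A
clock 3: out=0, reg = 0xA72D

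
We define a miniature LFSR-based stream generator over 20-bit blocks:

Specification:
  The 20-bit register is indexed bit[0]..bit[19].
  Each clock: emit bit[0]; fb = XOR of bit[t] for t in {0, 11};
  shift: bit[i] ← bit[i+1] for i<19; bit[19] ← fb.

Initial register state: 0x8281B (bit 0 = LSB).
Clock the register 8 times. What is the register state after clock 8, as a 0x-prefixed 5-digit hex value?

0x1E828

reg_0 = 0x8281B
clock 1: out=1, reg = 0x4140D
clock 2: out=1, reg = 0xA0A06
clock 3: out=0, reg = 0xD0503
clock 4: out=1, reg = 0xE8281
clock 5: out=1, reg = 0xF4140
clock 6: out=0, reg = 0x7A0A0
clock 7: out=0, reg = 0x3D050
clock 8: out=0, reg = 0x1E828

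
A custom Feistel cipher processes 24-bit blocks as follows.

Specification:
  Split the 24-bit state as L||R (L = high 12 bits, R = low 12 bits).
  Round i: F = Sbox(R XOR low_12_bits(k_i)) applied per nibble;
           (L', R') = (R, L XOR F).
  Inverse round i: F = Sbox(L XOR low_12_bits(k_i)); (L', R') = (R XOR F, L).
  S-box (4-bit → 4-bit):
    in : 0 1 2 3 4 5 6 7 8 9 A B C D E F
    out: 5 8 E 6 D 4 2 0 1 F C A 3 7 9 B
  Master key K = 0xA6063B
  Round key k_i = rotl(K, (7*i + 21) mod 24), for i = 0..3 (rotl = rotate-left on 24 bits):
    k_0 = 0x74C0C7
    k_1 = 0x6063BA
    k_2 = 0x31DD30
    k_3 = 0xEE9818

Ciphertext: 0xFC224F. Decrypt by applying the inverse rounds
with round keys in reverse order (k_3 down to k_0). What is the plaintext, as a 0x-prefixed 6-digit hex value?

s_0 = ciphertext = 0xFC224F
s_1 = InvRound(s_0, k_3) = 0x233FC2
s_2 = InvRound(s_1, k_2) = 0x494233
s_3 = InvRound(s_2, k_1) = 0x2DA494
s_4 = InvRound(s_3, k_0) = 0xA132DA

0xA132DA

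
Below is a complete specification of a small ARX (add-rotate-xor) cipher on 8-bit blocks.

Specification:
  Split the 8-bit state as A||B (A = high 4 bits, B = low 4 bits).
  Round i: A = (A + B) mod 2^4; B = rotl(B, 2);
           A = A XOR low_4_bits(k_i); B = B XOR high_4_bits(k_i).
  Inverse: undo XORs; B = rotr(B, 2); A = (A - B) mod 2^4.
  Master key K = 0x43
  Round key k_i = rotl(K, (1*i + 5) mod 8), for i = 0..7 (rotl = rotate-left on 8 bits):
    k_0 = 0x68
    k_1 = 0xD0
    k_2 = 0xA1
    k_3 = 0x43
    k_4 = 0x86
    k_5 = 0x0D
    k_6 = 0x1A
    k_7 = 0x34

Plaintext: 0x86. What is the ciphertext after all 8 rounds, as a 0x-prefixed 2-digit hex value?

0xB9

s_0 = plaintext = 0x86
s_1 = Round(s_0, k_0) = 0x6F
s_2 = Round(s_1, k_1) = 0x52
s_3 = Round(s_2, k_2) = 0x62
s_4 = Round(s_3, k_3) = 0xBC
s_5 = Round(s_4, k_4) = 0x1B
s_6 = Round(s_5, k_5) = 0x1E
s_7 = Round(s_6, k_6) = 0x5A
s_8 = Round(s_7, k_7) = 0xB9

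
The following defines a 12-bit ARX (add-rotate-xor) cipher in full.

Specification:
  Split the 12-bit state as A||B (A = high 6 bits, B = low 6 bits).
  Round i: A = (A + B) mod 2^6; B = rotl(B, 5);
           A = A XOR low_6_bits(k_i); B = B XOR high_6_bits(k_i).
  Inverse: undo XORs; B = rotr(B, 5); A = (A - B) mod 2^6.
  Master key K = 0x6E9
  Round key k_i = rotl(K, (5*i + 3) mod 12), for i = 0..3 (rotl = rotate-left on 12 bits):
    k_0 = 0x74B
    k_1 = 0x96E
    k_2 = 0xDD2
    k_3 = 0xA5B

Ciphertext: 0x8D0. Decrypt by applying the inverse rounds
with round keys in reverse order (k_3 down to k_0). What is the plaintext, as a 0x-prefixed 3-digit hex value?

0x04C

s_0 = ciphertext = 0x8D0
s_1 = InvRound(s_0, k_3) = 0x173
s_2 = InvRound(s_1, k_2) = 0x3C8
s_3 = InvRound(s_2, k_1) = 0x19B
s_4 = InvRound(s_3, k_0) = 0x04C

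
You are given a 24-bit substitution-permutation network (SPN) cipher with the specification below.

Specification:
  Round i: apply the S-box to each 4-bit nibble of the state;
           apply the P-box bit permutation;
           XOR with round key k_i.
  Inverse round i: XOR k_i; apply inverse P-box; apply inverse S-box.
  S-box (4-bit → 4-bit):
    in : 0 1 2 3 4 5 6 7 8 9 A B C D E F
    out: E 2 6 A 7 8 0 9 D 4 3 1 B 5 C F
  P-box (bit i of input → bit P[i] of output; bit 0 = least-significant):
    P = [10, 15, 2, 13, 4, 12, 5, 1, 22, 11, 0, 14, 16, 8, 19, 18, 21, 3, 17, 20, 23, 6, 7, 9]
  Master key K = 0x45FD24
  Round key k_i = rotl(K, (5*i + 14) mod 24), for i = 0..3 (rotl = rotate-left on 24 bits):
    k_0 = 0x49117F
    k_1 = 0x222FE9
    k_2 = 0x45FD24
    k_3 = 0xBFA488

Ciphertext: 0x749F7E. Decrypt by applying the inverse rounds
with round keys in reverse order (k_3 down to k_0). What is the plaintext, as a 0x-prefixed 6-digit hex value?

0x48CD2B

s_0 = ciphertext = 0x749F7E
s_1 = InvRound(s_0, k_3) = 0xF94AFE
s_2 = InvRound(s_1, k_2) = 0xFC06CC
s_3 = InvRound(s_2, k_1) = 0xBE049E
s_4 = InvRound(s_3, k_0) = 0x48CD2B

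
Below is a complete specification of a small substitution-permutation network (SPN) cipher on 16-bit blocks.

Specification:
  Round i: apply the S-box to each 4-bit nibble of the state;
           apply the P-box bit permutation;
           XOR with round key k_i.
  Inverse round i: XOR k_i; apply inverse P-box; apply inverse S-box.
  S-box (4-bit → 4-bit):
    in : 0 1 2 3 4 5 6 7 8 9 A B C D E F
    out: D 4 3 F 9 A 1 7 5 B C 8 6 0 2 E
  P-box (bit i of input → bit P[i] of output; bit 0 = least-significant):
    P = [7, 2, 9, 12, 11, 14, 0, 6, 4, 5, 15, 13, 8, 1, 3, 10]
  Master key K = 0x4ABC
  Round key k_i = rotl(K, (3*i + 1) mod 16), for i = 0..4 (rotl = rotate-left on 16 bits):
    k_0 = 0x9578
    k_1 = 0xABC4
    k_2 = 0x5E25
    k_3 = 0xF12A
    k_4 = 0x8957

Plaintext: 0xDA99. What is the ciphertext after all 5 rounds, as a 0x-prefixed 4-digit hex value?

0x75E4

s_0 = plaintext = 0xDA99
s_1 = Round(s_0, k_0) = 0x6DBC
s_2 = Round(s_1, k_1) = 0xA880
s_3 = Round(s_2, k_2) = 0xC0BC
s_4 = Round(s_3, k_3) = 0x5374
s_5 = Round(s_4, k_4) = 0x75E4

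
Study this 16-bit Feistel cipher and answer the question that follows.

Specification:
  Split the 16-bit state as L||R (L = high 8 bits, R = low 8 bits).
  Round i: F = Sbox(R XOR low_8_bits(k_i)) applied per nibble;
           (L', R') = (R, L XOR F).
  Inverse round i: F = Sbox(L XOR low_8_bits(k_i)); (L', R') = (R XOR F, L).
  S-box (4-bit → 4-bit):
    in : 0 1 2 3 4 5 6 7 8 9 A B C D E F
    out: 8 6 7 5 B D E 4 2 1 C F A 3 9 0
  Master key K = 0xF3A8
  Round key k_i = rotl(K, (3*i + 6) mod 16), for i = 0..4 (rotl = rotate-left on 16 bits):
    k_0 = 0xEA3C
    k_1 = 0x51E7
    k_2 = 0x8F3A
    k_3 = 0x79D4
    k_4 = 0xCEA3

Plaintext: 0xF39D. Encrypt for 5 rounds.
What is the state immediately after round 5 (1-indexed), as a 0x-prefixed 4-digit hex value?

0xABAF

s_0 = plaintext = 0xF39D
s_1 = Round(s_0, k_0) = 0x9D35
s_2 = Round(s_1, k_1) = 0x35AA
s_3 = Round(s_2, k_2) = 0xAA2D
s_4 = Round(s_3, k_3) = 0x2DAB
s_5 = Round(s_4, k_4) = 0xABAF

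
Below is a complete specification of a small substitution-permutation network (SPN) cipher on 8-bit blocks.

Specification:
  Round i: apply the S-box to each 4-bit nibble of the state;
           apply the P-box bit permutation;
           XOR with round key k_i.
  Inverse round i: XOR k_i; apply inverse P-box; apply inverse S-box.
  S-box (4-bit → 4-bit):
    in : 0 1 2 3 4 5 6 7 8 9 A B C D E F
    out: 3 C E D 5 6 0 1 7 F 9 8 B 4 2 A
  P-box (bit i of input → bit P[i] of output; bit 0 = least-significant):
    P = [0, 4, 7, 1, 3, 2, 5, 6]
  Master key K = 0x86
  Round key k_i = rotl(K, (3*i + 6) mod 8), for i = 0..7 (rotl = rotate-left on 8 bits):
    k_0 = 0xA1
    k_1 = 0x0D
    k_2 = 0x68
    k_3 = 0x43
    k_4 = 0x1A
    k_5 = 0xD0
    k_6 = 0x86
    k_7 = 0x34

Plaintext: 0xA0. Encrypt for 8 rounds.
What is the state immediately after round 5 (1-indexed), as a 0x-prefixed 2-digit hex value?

0x4F

s_0 = plaintext = 0xA0
s_1 = Round(s_0, k_0) = 0xF8
s_2 = Round(s_1, k_1) = 0xD8
s_3 = Round(s_2, k_2) = 0xD9
s_4 = Round(s_3, k_3) = 0xF0
s_5 = Round(s_4, k_4) = 0x4F
s_6 = Round(s_5, k_5) = 0xEA
s_7 = Round(s_6, k_6) = 0x81
s_8 = Round(s_7, k_7) = 0x9A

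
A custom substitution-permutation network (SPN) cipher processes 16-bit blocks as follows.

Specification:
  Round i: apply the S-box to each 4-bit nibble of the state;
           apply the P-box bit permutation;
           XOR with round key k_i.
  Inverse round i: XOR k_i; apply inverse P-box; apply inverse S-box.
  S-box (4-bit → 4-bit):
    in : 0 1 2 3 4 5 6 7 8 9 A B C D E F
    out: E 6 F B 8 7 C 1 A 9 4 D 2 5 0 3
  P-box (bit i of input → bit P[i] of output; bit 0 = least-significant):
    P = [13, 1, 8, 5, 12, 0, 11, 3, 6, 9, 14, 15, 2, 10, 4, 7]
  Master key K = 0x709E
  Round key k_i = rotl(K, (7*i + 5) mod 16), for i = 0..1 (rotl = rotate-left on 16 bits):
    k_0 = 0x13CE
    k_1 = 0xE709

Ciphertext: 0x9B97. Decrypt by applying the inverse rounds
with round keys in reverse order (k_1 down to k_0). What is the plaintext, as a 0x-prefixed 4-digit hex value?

0xA75B

s_0 = ciphertext = 0x9B97
s_1 = InvRound(s_0, k_1) = 0x2ABF
s_2 = InvRound(s_1, k_0) = 0xA75B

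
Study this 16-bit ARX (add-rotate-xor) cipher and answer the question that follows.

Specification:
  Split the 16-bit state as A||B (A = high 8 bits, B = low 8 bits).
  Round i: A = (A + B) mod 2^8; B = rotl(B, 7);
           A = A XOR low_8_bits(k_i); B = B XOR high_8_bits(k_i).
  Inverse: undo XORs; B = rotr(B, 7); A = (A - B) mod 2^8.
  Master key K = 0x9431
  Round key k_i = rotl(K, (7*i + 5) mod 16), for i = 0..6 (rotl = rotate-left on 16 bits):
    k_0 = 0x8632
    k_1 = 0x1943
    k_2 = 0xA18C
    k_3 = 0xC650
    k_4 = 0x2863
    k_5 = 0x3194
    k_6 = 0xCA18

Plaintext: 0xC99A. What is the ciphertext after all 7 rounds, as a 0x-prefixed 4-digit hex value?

s_0 = plaintext = 0xC99A
s_1 = Round(s_0, k_0) = 0x51CB
s_2 = Round(s_1, k_1) = 0x5FFC
s_3 = Round(s_2, k_2) = 0xD7DF
s_4 = Round(s_3, k_3) = 0xE629
s_5 = Round(s_4, k_4) = 0x6CBC
s_6 = Round(s_5, k_5) = 0xBC6F
s_7 = Round(s_6, k_6) = 0x337D

0x337D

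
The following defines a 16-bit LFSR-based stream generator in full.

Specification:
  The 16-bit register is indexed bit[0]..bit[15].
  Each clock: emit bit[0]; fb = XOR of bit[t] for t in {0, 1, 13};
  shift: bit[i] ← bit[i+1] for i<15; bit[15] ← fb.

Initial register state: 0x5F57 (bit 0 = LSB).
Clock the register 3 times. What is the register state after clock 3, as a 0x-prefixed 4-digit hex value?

0xCBEA

reg_0 = 0x5F57
clock 1: out=1, reg = 0x2FAB
clock 2: out=1, reg = 0x97D5
clock 3: out=1, reg = 0xCBEA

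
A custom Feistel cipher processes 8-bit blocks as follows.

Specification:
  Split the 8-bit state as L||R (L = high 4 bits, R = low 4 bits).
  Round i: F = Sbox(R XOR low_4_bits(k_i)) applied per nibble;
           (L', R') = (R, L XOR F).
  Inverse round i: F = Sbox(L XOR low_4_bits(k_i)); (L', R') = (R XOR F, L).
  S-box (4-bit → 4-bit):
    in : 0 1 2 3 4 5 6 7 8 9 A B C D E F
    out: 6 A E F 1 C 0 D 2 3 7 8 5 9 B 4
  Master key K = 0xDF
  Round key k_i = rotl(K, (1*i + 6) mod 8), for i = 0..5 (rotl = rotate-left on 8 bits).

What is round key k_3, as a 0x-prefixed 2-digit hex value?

K = 0xDF
k_0 = rotl(K, (1*0+6) mod 8) = rotl(K, 6) = 0xF7
k_1 = rotl(K, (1*1+6) mod 8) = rotl(K, 7) = 0xEF
k_2 = rotl(K, (1*2+6) mod 8) = rotl(K, 0) = 0xDF
k_3 = rotl(K, (1*3+6) mod 8) = rotl(K, 1) = 0xBF

0xBF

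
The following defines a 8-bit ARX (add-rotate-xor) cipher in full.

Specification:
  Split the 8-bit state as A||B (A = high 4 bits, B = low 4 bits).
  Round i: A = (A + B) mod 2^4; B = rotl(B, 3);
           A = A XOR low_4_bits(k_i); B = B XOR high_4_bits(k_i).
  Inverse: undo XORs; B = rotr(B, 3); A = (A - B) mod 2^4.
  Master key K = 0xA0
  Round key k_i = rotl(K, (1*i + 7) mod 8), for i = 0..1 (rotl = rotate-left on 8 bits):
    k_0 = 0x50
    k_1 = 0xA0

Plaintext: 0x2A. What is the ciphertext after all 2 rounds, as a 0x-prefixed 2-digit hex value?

s_0 = plaintext = 0x2A
s_1 = Round(s_0, k_0) = 0xC0
s_2 = Round(s_1, k_1) = 0xCA

0xCA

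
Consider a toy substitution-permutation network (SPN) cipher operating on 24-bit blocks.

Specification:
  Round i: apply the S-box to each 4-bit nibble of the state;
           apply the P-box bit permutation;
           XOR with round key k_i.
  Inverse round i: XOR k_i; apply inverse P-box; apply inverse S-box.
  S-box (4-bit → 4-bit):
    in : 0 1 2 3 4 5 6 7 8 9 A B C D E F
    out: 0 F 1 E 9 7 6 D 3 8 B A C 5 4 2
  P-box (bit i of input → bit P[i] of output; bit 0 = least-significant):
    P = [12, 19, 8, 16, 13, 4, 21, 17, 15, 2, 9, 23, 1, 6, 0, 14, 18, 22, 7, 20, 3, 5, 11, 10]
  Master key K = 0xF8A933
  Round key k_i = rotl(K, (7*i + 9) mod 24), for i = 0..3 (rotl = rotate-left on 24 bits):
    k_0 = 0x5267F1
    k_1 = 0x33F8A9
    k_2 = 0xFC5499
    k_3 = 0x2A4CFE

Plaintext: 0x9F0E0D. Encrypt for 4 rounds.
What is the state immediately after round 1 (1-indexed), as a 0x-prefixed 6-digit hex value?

s_0 = plaintext = 0x9F0E0D
s_1 = Round(s_0, k_0) = 0x1270F1
s_2 = Round(s_1, k_1) = 0x3EA592
s_3 = Round(s_2, k_2) = 0xFE8A7F
s_4 = Round(s_3, k_3) = 0x80EC18

0x1270F1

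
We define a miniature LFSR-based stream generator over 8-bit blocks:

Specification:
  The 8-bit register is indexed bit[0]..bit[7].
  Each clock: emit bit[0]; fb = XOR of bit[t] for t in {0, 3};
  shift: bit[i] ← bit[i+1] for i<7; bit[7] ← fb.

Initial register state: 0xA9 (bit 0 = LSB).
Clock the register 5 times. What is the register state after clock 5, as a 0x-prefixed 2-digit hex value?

reg_0 = 0xA9
clock 1: out=1, reg = 0x54
clock 2: out=0, reg = 0x2A
clock 3: out=0, reg = 0x95
clock 4: out=1, reg = 0xCA
clock 5: out=0, reg = 0xE5

0xE5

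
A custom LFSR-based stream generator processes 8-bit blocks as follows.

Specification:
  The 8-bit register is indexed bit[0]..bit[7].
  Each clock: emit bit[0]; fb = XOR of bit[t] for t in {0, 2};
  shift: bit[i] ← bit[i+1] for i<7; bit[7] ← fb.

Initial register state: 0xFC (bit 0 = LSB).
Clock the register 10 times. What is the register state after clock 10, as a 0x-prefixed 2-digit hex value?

0xC0

reg_0 = 0xFC
clock 1: out=0, reg = 0xFE
clock 2: out=0, reg = 0xFF
clock 3: out=1, reg = 0x7F
clock 4: out=1, reg = 0x3F
clock 5: out=1, reg = 0x1F
clock 6: out=1, reg = 0x0F
clock 7: out=1, reg = 0x07
clock 8: out=1, reg = 0x03
clock 9: out=1, reg = 0x81
clock 10: out=1, reg = 0xC0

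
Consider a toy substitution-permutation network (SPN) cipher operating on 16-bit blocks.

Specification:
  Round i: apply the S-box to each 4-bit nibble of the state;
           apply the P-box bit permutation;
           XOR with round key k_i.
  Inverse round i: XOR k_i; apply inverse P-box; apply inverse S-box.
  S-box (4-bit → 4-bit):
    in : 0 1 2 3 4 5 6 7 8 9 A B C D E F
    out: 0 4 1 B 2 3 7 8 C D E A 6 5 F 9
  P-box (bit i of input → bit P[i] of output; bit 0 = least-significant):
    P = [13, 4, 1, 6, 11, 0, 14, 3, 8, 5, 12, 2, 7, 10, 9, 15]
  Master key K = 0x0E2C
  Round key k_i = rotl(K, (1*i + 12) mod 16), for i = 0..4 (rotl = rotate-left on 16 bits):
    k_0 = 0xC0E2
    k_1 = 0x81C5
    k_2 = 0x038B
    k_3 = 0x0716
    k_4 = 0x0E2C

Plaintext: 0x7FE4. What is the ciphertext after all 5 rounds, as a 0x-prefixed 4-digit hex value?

0xE8F0

s_0 = plaintext = 0x7FE4
s_1 = Round(s_0, k_0) = 0x09FF
s_2 = Round(s_1, k_1) = 0xB889
s_3 = Round(s_2, k_2) = 0xF7C5
s_4 = Round(s_3, k_3) = 0xE783
s_5 = Round(s_4, k_4) = 0xE8F0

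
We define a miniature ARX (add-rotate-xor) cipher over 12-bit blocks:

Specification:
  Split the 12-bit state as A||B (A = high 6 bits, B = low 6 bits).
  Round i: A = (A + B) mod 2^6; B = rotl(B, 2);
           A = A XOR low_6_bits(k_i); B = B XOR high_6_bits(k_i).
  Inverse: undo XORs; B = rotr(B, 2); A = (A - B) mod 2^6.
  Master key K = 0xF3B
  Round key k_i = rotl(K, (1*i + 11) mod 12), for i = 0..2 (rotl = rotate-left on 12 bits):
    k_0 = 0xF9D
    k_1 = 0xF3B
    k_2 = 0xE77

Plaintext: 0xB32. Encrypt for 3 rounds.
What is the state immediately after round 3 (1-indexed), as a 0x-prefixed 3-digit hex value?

0x657

s_0 = plaintext = 0xB32
s_1 = Round(s_0, k_0) = 0x0F5
s_2 = Round(s_1, k_1) = 0x0EB
s_3 = Round(s_2, k_2) = 0x657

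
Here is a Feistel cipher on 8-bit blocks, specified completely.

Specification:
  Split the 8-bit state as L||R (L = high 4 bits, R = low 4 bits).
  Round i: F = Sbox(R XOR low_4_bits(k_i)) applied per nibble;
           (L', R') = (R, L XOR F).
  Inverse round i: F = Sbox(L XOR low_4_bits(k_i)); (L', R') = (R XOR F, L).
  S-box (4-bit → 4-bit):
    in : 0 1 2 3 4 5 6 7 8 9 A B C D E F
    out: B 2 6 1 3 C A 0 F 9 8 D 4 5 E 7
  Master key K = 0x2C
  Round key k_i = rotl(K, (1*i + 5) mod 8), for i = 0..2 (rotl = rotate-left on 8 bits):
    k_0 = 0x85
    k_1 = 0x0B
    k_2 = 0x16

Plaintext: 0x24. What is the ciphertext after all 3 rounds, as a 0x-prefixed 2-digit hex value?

0x97

s_0 = plaintext = 0x24
s_1 = Round(s_0, k_0) = 0x40
s_2 = Round(s_1, k_1) = 0x09
s_3 = Round(s_2, k_2) = 0x97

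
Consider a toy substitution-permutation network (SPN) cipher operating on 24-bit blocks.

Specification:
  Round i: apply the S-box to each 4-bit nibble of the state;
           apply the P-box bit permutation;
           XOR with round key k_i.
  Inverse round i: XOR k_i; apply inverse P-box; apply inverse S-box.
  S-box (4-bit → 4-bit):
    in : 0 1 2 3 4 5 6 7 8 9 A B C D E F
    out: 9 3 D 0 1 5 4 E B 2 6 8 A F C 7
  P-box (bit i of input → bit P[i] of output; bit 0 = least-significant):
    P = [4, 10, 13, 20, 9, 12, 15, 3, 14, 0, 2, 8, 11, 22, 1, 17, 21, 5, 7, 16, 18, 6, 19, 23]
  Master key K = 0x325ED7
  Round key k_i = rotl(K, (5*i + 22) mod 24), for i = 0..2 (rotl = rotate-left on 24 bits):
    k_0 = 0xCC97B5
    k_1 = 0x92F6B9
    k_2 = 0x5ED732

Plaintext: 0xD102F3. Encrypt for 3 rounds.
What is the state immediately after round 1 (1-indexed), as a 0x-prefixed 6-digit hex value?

0x624CD1

s_0 = plaintext = 0xD102F3
s_1 = Round(s_0, k_0) = 0x624CD1
s_2 = Round(s_1, k_1) = 0xBB6920
s_3 = Round(s_2, k_2) = 0xCF5529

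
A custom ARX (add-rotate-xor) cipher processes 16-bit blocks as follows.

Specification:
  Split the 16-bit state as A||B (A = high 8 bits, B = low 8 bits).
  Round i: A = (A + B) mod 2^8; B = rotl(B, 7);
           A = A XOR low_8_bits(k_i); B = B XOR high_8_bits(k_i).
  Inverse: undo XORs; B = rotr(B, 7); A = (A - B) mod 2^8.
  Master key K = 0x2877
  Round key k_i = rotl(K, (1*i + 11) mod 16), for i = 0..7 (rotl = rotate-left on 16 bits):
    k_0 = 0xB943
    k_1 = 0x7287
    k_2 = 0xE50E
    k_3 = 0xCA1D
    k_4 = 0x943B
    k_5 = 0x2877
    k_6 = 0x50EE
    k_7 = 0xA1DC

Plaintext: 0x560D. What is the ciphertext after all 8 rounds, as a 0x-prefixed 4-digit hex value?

0xBE25

s_0 = plaintext = 0x560D
s_1 = Round(s_0, k_0) = 0x203F
s_2 = Round(s_1, k_1) = 0xD8ED
s_3 = Round(s_2, k_2) = 0xCB13
s_4 = Round(s_3, k_3) = 0xC343
s_5 = Round(s_4, k_4) = 0x3D35
s_6 = Round(s_5, k_5) = 0x05B2
s_7 = Round(s_6, k_6) = 0x5909
s_8 = Round(s_7, k_7) = 0xBE25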